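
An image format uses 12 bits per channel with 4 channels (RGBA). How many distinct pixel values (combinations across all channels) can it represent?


Total bits = 12 bits/channel × 4 channels = 48 bits
Distinct pixel values = 2^48
= 281,474,976,710,656 pixel values


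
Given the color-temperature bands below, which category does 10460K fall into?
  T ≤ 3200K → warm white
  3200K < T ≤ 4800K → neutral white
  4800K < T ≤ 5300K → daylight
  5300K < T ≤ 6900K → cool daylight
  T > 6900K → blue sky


Temperature: 10460K
10460K > 6900K → blue sky
Classification: blue sky


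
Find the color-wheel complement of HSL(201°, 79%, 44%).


Complement = opposite side of color wheel = hue + 180°
H' = (201 + 180) mod 360 = 21°
S and L unchanged.
= HSL(21°, 79%, 44%)


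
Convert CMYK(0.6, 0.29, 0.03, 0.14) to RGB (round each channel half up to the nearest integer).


R = 255 × (1-C) × (1-K) = 255 × 0.40 × 0.86 = 87.72 → 88
G = 255 × (1-M) × (1-K) = 255 × 0.71 × 0.86 = 155.703 → 156
B = 255 × (1-Y) × (1-K) = 255 × 0.97 × 0.86 = 212.721 → 213
= RGB(88, 156, 213)


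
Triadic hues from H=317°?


Triadic: equally spaced at 120° intervals
H1 = 317°
H2 = (317 + 120) mod 360 = 77°
H3 = (317 + 240) mod 360 = 197°
Triadic = 317°, 77°, 197°


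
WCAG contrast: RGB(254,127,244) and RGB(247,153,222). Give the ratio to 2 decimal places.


Linearize each sRGB channel c=v/255: c/12.92 if c ≤ 0.04045 else ((c+0.055)/1.055)^2.4
L = 0.2126×R_lin + 0.7152×G_lin + 0.0722×B_lin
Color 1 (254,127,244):
  R=254: 254/255≈0.9961 > 0.04045 → ((0.9961+0.055)/1.055)^2.4 ≈ 0.99110
  G=127: 127/255≈0.4980 > 0.04045 → ((0.4980+0.055)/1.055)^2.4 ≈ 0.21223
  B=244: 244/255≈0.9569 > 0.04045 → ((0.9569+0.055)/1.055)^2.4 ≈ 0.90466
  L1 = 0.2126×0.99110 + 0.7152×0.21223 + 0.0722×0.90466 ≈ 0.42781
Color 2 (247,153,222):
  R=247: 247/255≈0.9686 > 0.04045 → ((0.9686+0.055)/1.055)^2.4 ≈ 0.93011
  G=153: 153/255≈0.6000 > 0.04045 → ((0.6000+0.055)/1.055)^2.4 ≈ 0.31855
  B=222: 222/255≈0.8706 > 0.04045 → ((0.8706+0.055)/1.055)^2.4 ≈ 0.73046
  L2 = 0.2126×0.93011 + 0.7152×0.31855 + 0.0722×0.73046 ≈ 0.47831
Lighter = 0.47831, Darker = 0.42781
Ratio = (L_lighter + 0.05) / (L_darker + 0.05)
Ratio = (0.47831 + 0.05) / (0.42781 + 0.05) = 0.52831 / 0.47781 ≈ 1.1057
Ratio ≈ 1.11:1


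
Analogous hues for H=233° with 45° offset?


Base hue: 233°
Left analog: (233 - 45) mod 360 = 188°
Right analog: (233 + 45) mod 360 = 278°
Analogous hues = 188° and 278°


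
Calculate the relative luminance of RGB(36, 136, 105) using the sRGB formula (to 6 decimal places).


Linearize each channel (sRGB transfer function): c = v/255; c_lin = c/12.92 if c ≤ 0.04045, else ((c+0.055)/1.055)^2.4
  R: 36/255 ≈ 0.141176 > 0.04045 → ((0.141176+0.055)/1.055)^2.4 ≈ 0.017642
  G: 136/255 ≈ 0.533333 > 0.04045 → ((0.533333+0.055)/1.055)^2.4 ≈ 0.246201
  B: 105/255 ≈ 0.411765 > 0.04045 → ((0.411765+0.055)/1.055)^2.4 ≈ 0.141263
R_lin = 0.017642, G_lin = 0.246201, B_lin = 0.141263
L = 0.2126×R + 0.7152×G + 0.0722×B
L = 0.2126×0.017642 + 0.7152×0.246201 + 0.0722×0.141263
L ≈ 0.190033


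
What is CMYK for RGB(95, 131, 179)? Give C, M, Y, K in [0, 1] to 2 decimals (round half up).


R'=95/255≈0.3725, G'=131/255≈0.5137, B'=179/255≈0.7020
K = 1 - max(R',G',B') = 1 - 179/255 = 76/255 = 0.29803… → 0.30
(1-R'-K)/(1-K) simplifies to (max-R)/max with max = 179:
C = (179-95)/179 = 84/179 = 0.46927… → 0.47
M = (179-131)/179 = 48/179 = 0.26815… → 0.27
Y = (179-179)/179 = 0/179 = 0 → 0.00
= CMYK(0.47, 0.27, 0.00, 0.30)


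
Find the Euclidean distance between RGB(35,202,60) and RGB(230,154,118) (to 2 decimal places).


d = √[(R₁-R₂)² + (G₁-G₂)² + (B₁-B₂)²]
d = √[(35-230)² + (202-154)² + (60-118)²]
d = √[38025 + 2304 + 3364]
d = √43693
d ≈ 209.03


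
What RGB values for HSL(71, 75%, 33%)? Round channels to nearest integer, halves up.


H=71°, S=0.75, L=0.33
C = (1-|2L-1|)×S = (1-|-0.34|)×0.75 = 0.495
H' = H/60 = 71/60 ≈ 1.1833; X = C×(1-|H' mod 2 - 1|) = 0.40425
m = L - C/2 = 0.33 - 0.2475 = 0.0825
Sector ⌊H'⌋ = 1 → (R',G',B') = (0.40425, 0.495, 0.0)
RGB = ((R'+m)×255, (G'+m)×255, (B'+m)×255) = (124.12125, 147.2625, 21.0375)
Round half up → RGB(124, 147, 21)


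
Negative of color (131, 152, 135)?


Invert: (255-R, 255-G, 255-B)
R: 255-131 = 124
G: 255-152 = 103
B: 255-135 = 120
= RGB(124, 103, 120)


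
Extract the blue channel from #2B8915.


Color: #2B8915
R = 2B = 43
G = 89 = 137
B = 15 = 21
Blue = 21


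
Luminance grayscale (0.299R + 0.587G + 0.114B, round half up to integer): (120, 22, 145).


Gray = 0.299×R + 0.587×G + 0.114×B
Gray = 0.299×120 + 0.587×22 + 0.114×145
Gray = 35.880 + 12.914 + 16.530
Gray = 65.324 → round half up → 65
Gray = 65


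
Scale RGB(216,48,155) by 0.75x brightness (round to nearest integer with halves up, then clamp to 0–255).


Multiply each channel by 0.75, round half up, clamp to [0, 255]
R: 216×0.75 = 162
G: 48×0.75 = 36
B: 155×0.75 = 116.25 → round → 116
= RGB(162, 36, 116)


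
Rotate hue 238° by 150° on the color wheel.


New hue = (H + rotation) mod 360
New hue = (238 + 150) mod 360
= 388 mod 360
= 28°


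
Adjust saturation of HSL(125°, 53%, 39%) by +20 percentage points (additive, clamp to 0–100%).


Original S = 53%
Adjustment = +20 percentage points
New S = 53 + (20) = 73
Clamp to [0, 100] → 73
= HSL(125°, 73%, 39%)


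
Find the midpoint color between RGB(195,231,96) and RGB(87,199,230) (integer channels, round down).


Midpoint: each channel = ⌊(C₁+C₂)/2⌋
R: ⌊(195+87)/2⌋ = 141
G: ⌊(231+199)/2⌋ = 215
B: ⌊(96+230)/2⌋ = 163
= RGB(141, 215, 163)


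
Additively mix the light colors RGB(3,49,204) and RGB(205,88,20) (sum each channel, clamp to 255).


Additive: each channel = min(255, C₁+C₂)
R: 3+205 = 208 → 208
G: 49+88 = 137 → 137
B: 204+20 = 224 → 224
= RGB(208, 137, 224)


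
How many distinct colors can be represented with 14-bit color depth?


Colors = 2^bits = 2^14
= 16,384 colors


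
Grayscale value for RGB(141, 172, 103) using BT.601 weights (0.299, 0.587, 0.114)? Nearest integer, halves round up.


Gray = 0.299×R + 0.587×G + 0.114×B
Gray = 0.299×141 + 0.587×172 + 0.114×103
Gray = 42.159 + 100.964 + 11.742
Gray = 154.865 → round half up → 155
Gray = 155


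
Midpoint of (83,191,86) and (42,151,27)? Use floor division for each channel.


Midpoint: each channel = ⌊(C₁+C₂)/2⌋
R: ⌊(83+42)/2⌋ = 62
G: ⌊(191+151)/2⌋ = 171
B: ⌊(86+27)/2⌋ = 56
= RGB(62, 171, 56)


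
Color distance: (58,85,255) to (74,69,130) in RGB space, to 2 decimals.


d = √[(R₁-R₂)² + (G₁-G₂)² + (B₁-B₂)²]
d = √[(58-74)² + (85-69)² + (255-130)²]
d = √[256 + 256 + 15625]
d = √16137
d ≈ 127.03


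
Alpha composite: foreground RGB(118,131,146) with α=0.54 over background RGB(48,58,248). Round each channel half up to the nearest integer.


C = α×F + (1-α)×B, with 1-α = 0.46
R: 0.54×118 + 0.46×48 = 63.72 + 22.08 = 85.80 → 86
G: 0.54×131 + 0.46×58 = 70.74 + 26.68 = 97.42 → 97
B: 0.54×146 + 0.46×248 = 78.84 + 114.08 = 192.92 → 193
= RGB(86, 97, 193)


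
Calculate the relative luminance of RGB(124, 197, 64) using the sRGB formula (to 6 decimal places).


Linearize each channel (sRGB transfer function): c = v/255; c_lin = c/12.92 if c ≤ 0.04045, else ((c+0.055)/1.055)^2.4
  R: 124/255 ≈ 0.486275 > 0.04045 → ((0.486275+0.055)/1.055)^2.4 ≈ 0.201556
  G: 197/255 ≈ 0.772549 > 0.04045 → ((0.772549+0.055)/1.055)^2.4 ≈ 0.558340
  B: 64/255 ≈ 0.250980 > 0.04045 → ((0.250980+0.055)/1.055)^2.4 ≈ 0.051269
R_lin = 0.201556, G_lin = 0.558340, B_lin = 0.051269
L = 0.2126×R + 0.7152×G + 0.0722×B
L = 0.2126×0.201556 + 0.7152×0.558340 + 0.0722×0.051269
L ≈ 0.445878


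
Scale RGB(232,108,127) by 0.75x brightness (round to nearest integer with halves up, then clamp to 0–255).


Multiply each channel by 0.75, round half up, clamp to [0, 255]
R: 232×0.75 = 174
G: 108×0.75 = 81
B: 127×0.75 = 95.25 → round → 95
= RGB(174, 81, 95)


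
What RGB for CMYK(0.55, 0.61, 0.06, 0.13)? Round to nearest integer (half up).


R = 255 × (1-C) × (1-K) = 255 × 0.45 × 0.87 = 99.8325 → 100
G = 255 × (1-M) × (1-K) = 255 × 0.39 × 0.87 = 86.5215 → 87
B = 255 × (1-Y) × (1-K) = 255 × 0.94 × 0.87 = 208.539 → 209
= RGB(100, 87, 209)


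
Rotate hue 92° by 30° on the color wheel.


New hue = (H + rotation) mod 360
New hue = (92 + 30) mod 360
= 122 mod 360
= 122°


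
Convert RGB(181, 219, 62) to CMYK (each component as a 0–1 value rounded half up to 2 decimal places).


R'=181/255≈0.7098, G'=219/255≈0.8588, B'=62/255≈0.2431
K = 1 - max(R',G',B') = 1 - 219/255 = 36/255 = 0.14117… → 0.14
(1-R'-K)/(1-K) simplifies to (max-R)/max with max = 219:
C = (219-181)/219 = 38/219 = 0.17351… → 0.17
M = (219-219)/219 = 0/219 = 0 → 0.00
Y = (219-62)/219 = 157/219 = 0.71689… → 0.72
= CMYK(0.17, 0.00, 0.72, 0.14)


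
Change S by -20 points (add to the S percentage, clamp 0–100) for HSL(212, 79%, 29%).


Original S = 79%
Adjustment = -20 percentage points
New S = 79 + (-20) = 59
Clamp to [0, 100] → 59
= HSL(212°, 59%, 29%)


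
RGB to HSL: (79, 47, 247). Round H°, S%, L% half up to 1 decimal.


Normalize: R'=79/255≈0.3098, G'=47/255≈0.1843, B'=247/255≈0.9686
Max=247/255, Min=47/255, Δ=Max-Min=200/255
L = (Max+Min)/2 = (247+47)/510 = 294/510 = 0.57647… → L = 57.6%
L > 0.5 → S = Δ/(2-Max-Min) = 200/(510-247-47) = 200/216 = 0.92592… → S = 92.6%
(the 1/255 factors cancel in S and H, so raw channel differences can be used)
Max is B' → H = 60 × ((R-G)/Δ + 4) = 60 × ((79-47)/200 + 4)
  32/200 + 4 = 0.16 + 4 = 4.16
  H = 60 × 4.16 = 249.6° → H = 249.6°
= HSL(249.6°, 92.6%, 57.6%)


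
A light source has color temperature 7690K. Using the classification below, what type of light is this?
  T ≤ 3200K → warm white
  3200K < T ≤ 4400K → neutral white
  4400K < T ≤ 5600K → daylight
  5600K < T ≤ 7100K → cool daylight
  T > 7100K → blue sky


Temperature: 7690K
7690K > 7100K → blue sky
Classification: blue sky


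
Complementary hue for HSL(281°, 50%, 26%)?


Complement = opposite side of color wheel = hue + 180°
H' = (281 + 180) mod 360 = 101°
S and L unchanged.
= HSL(101°, 50%, 26%)


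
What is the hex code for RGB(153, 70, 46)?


R = 153 → 99 (hex)
G = 70 → 46 (hex)
B = 46 → 2E (hex)
Hex = #99462E


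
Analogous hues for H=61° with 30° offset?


Base hue: 61°
Left analog: (61 - 30) mod 360 = 31°
Right analog: (61 + 30) mod 360 = 91°
Analogous hues = 31° and 91°


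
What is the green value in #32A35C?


Color: #32A35C
R = 32 = 50
G = A3 = 163
B = 5C = 92
Green = 163


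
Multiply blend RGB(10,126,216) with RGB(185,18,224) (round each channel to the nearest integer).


Multiply: C = A×B/255, rounded to nearest integer
R: 10×185/255 = 1850/255 ≈ 7.255 → 7
G: 126×18/255 = 2268/255 ≈ 8.894 → 9
B: 216×224/255 = 48384/255 ≈ 189.741 → 190
= RGB(7, 9, 190)


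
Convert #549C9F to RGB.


54 → 84 (R)
9C → 156 (G)
9F → 159 (B)
= RGB(84, 156, 159)


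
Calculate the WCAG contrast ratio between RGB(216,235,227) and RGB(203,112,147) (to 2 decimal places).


Linearize each sRGB channel c=v/255: c/12.92 if c ≤ 0.04045 else ((c+0.055)/1.055)^2.4
L = 0.2126×R_lin + 0.7152×G_lin + 0.0722×B_lin
Color 1 (216,235,227):
  R=216: 216/255≈0.8471 > 0.04045 → ((0.8471+0.055)/1.055)^2.4 ≈ 0.68669
  G=235: 235/255≈0.9216 > 0.04045 → ((0.9216+0.055)/1.055)^2.4 ≈ 0.83077
  B=227: 227/255≈0.8902 > 0.04045 → ((0.8902+0.055)/1.055)^2.4 ≈ 0.76815
  L1 = 0.2126×0.68669 + 0.7152×0.83077 + 0.0722×0.76815 ≈ 0.79562
Color 2 (203,112,147):
  R=203: 203/255≈0.7961 > 0.04045 → ((0.7961+0.055)/1.055)^2.4 ≈ 0.59720
  G=112: 112/255≈0.4392 > 0.04045 → ((0.4392+0.055)/1.055)^2.4 ≈ 0.16203
  B=147: 147/255≈0.5765 > 0.04045 → ((0.5765+0.055)/1.055)^2.4 ≈ 0.29177
  L2 = 0.2126×0.59720 + 0.7152×0.16203 + 0.0722×0.29177 ≈ 0.26391
Lighter = 0.79562, Darker = 0.26391
Ratio = (L_lighter + 0.05) / (L_darker + 0.05)
Ratio = (0.79562 + 0.05) / (0.26391 + 0.05) = 0.84562 / 0.31391 ≈ 2.6938
Ratio ≈ 2.69:1


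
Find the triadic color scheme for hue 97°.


Triadic: equally spaced at 120° intervals
H1 = 97°
H2 = (97 + 120) mod 360 = 217°
H3 = (97 + 240) mod 360 = 337°
Triadic = 97°, 217°, 337°


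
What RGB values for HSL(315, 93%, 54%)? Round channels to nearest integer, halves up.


H=315°, S=0.93, L=0.54
C = (1-|2L-1|)×S = (1-|0.08|)×0.93 = 0.8556
H' = H/60 = 315/60 ≈ 5.2500; X = C×(1-|H' mod 2 - 1|) = 0.6417
m = L - C/2 = 0.54 - 0.4278 = 0.1122
Sector ⌊H'⌋ = 5 → (R',G',B') = (0.8556, 0.0, 0.6417)
RGB = ((R'+m)×255, (G'+m)×255, (B'+m)×255) = (246.789, 28.611, 192.2445)
Round half up → RGB(247, 29, 192)


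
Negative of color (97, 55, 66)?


Invert: (255-R, 255-G, 255-B)
R: 255-97 = 158
G: 255-55 = 200
B: 255-66 = 189
= RGB(158, 200, 189)


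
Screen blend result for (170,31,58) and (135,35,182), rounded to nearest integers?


Screen: C = 255 - (255-A)×(255-B)/255, rounded to nearest integer
R: 255 - (255-170)×(255-135)/255 = 255 - 10200/255 ≈ 255 - 40.000 = 215.000 → 215
G: 255 - (255-31)×(255-35)/255 = 255 - 49280/255 ≈ 255 - 193.255 = 61.745 → 62
B: 255 - (255-58)×(255-182)/255 = 255 - 14381/255 ≈ 255 - 56.396 = 198.604 → 199
= RGB(215, 62, 199)


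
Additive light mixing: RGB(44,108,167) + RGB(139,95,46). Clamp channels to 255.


Additive: each channel = min(255, C₁+C₂)
R: 44+139 = 183 → 183
G: 108+95 = 203 → 203
B: 167+46 = 213 → 213
= RGB(183, 203, 213)


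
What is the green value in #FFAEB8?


Color: #FFAEB8
R = FF = 255
G = AE = 174
B = B8 = 184
Green = 174


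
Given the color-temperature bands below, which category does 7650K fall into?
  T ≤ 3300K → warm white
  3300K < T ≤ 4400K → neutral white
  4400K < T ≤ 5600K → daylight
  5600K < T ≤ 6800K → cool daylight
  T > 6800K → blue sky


Temperature: 7650K
7650K > 6800K → blue sky
Classification: blue sky


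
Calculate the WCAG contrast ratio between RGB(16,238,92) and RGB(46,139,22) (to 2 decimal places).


Linearize each sRGB channel c=v/255: c/12.92 if c ≤ 0.04045 else ((c+0.055)/1.055)^2.4
L = 0.2126×R_lin + 0.7152×G_lin + 0.0722×B_lin
Color 1 (16,238,92):
  R=16: 16/255≈0.0627 > 0.04045 → ((0.0627+0.055)/1.055)^2.4 ≈ 0.00518
  G=238: 238/255≈0.9333 > 0.04045 → ((0.9333+0.055)/1.055)^2.4 ≈ 0.85499
  B=92: 92/255≈0.3608 > 0.04045 → ((0.3608+0.055)/1.055)^2.4 ≈ 0.10702
  L1 = 0.2126×0.00518 + 0.7152×0.85499 + 0.0722×0.10702 ≈ 0.62032
Color 2 (46,139,22):
  R=46: 46/255≈0.1804 > 0.04045 → ((0.1804+0.055)/1.055)^2.4 ≈ 0.02732
  G=139: 139/255≈0.5451 > 0.04045 → ((0.5451+0.055)/1.055)^2.4 ≈ 0.25818
  B=22: 22/255≈0.0863 > 0.04045 → ((0.0863+0.055)/1.055)^2.4 ≈ 0.00802
  L2 = 0.2126×0.02732 + 0.7152×0.25818 + 0.0722×0.00802 ≈ 0.19104
Lighter = 0.62032, Darker = 0.19104
Ratio = (L_lighter + 0.05) / (L_darker + 0.05)
Ratio = (0.62032 + 0.05) / (0.19104 + 0.05) = 0.67032 / 0.24104 ≈ 2.7809
Ratio ≈ 2.78:1


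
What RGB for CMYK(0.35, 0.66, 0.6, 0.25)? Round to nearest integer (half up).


R = 255 × (1-C) × (1-K) = 255 × 0.65 × 0.75 = 124.3125 → 124
G = 255 × (1-M) × (1-K) = 255 × 0.34 × 0.75 = 65.025 → 65
B = 255 × (1-Y) × (1-K) = 255 × 0.40 × 0.75 = 76.5 → 77
= RGB(124, 65, 77)


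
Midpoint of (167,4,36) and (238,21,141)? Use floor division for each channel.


Midpoint: each channel = ⌊(C₁+C₂)/2⌋
R: ⌊(167+238)/2⌋ = 202
G: ⌊(4+21)/2⌋ = 12
B: ⌊(36+141)/2⌋ = 88
= RGB(202, 12, 88)


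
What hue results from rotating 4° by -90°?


New hue = (H + rotation) mod 360
New hue = (4 -90) mod 360
= -86 mod 360
= 274°


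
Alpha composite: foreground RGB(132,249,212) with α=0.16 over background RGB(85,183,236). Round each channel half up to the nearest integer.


C = α×F + (1-α)×B, with 1-α = 0.84
R: 0.16×132 + 0.84×85 = 21.12 + 71.40 = 92.52 → 93
G: 0.16×249 + 0.84×183 = 39.84 + 153.72 = 193.56 → 194
B: 0.16×212 + 0.84×236 = 33.92 + 198.24 = 232.16 → 232
= RGB(93, 194, 232)


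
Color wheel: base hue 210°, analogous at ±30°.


Base hue: 210°
Left analog: (210 - 30) mod 360 = 180°
Right analog: (210 + 30) mod 360 = 240°
Analogous hues = 180° and 240°


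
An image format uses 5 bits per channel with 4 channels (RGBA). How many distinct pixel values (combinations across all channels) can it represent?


Total bits = 5 bits/channel × 4 channels = 20 bits
Distinct pixel values = 2^20
= 1,048,576 pixel values


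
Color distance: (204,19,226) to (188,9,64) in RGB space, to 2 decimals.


d = √[(R₁-R₂)² + (G₁-G₂)² + (B₁-B₂)²]
d = √[(204-188)² + (19-9)² + (226-64)²]
d = √[256 + 100 + 26244]
d = √26600
d ≈ 163.10


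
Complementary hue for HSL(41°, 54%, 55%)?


Complement = opposite side of color wheel = hue + 180°
H' = (41 + 180) mod 360 = 221°
S and L unchanged.
= HSL(221°, 54%, 55%)


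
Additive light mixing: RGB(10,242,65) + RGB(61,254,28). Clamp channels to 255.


Additive: each channel = min(255, C₁+C₂)
R: 10+61 = 71 → 71
G: 242+254 = 496 → 255
B: 65+28 = 93 → 93
= RGB(71, 255, 93)


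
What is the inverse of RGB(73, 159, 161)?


Invert: (255-R, 255-G, 255-B)
R: 255-73 = 182
G: 255-159 = 96
B: 255-161 = 94
= RGB(182, 96, 94)


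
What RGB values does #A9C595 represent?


A9 → 169 (R)
C5 → 197 (G)
95 → 149 (B)
= RGB(169, 197, 149)


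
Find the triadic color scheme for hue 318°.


Triadic: equally spaced at 120° intervals
H1 = 318°
H2 = (318 + 120) mod 360 = 78°
H3 = (318 + 240) mod 360 = 198°
Triadic = 318°, 78°, 198°


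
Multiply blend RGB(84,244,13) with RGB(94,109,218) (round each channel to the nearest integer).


Multiply: C = A×B/255, rounded to nearest integer
R: 84×94/255 = 7896/255 ≈ 30.965 → 31
G: 244×109/255 = 26596/255 ≈ 104.298 → 104
B: 13×218/255 = 2834/255 ≈ 11.114 → 11
= RGB(31, 104, 11)


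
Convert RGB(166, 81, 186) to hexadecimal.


R = 166 → A6 (hex)
G = 81 → 51 (hex)
B = 186 → BA (hex)
Hex = #A651BA


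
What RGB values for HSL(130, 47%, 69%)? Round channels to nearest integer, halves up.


H=130°, S=0.47, L=0.69
C = (1-|2L-1|)×S = (1-|0.38|)×0.47 = 0.2914
H' = H/60 = 130/60 ≈ 2.1667; X = C×(1-|H' mod 2 - 1|) ≈ 0.0486
m = L - C/2 = 0.69 - 0.1457 = 0.5443
Sector ⌊H'⌋ = 2 → (R',G',B') = (0.0, 0.2914, ≈0.0486)
RGB = ((R'+m)×255, (G'+m)×255, (B'+m)×255) = (138.7965, 213.1035, 151.181)
Round half up → RGB(139, 213, 151)


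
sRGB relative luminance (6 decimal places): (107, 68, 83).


Linearize each channel (sRGB transfer function): c = v/255; c_lin = c/12.92 if c ≤ 0.04045, else ((c+0.055)/1.055)^2.4
  R: 107/255 ≈ 0.419608 > 0.04045 → ((0.419608+0.055)/1.055)^2.4 ≈ 0.147027
  G: 68/255 ≈ 0.266667 > 0.04045 → ((0.266667+0.055)/1.055)^2.4 ≈ 0.057805
  B: 83/255 ≈ 0.325490 > 0.04045 → ((0.325490+0.055)/1.055)^2.4 ≈ 0.086500
R_lin = 0.147027, G_lin = 0.057805, B_lin = 0.086500
L = 0.2126×R + 0.7152×G + 0.0722×B
L = 0.2126×0.147027 + 0.7152×0.057805 + 0.0722×0.086500
L ≈ 0.078846


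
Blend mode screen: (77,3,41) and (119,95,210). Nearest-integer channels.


Screen: C = 255 - (255-A)×(255-B)/255, rounded to nearest integer
R: 255 - (255-77)×(255-119)/255 = 255 - 24208/255 ≈ 255 - 94.933 = 160.067 → 160
G: 255 - (255-3)×(255-95)/255 = 255 - 40320/255 ≈ 255 - 158.118 = 96.882 → 97
B: 255 - (255-41)×(255-210)/255 = 255 - 9630/255 ≈ 255 - 37.765 = 217.235 → 217
= RGB(160, 97, 217)


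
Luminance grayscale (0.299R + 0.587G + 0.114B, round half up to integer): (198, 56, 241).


Gray = 0.299×R + 0.587×G + 0.114×B
Gray = 0.299×198 + 0.587×56 + 0.114×241
Gray = 59.202 + 32.872 + 27.474
Gray = 119.548 → round half up → 120
Gray = 120


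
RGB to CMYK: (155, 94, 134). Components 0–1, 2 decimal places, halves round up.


R'=155/255≈0.6078, G'=94/255≈0.3686, B'=134/255≈0.5255
K = 1 - max(R',G',B') = 1 - 155/255 = 100/255 = 0.39215… → 0.39
(1-R'-K)/(1-K) simplifies to (max-R)/max with max = 155:
C = (155-155)/155 = 0/155 = 0 → 0.00
M = (155-94)/155 = 61/155 = 0.39354… → 0.39
Y = (155-134)/155 = 21/155 = 0.13548… → 0.14
= CMYK(0.00, 0.39, 0.14, 0.39)


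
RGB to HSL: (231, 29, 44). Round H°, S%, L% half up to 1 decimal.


Normalize: R'=231/255≈0.9059, G'=29/255≈0.1137, B'=44/255≈0.1725
Max=231/255, Min=29/255, Δ=Max-Min=202/255
L = (Max+Min)/2 = (231+29)/510 = 260/510 = 0.50980… → L = 51.0%
L > 0.5 → S = Δ/(2-Max-Min) = 202/(510-231-29) = 202/250 = 0.808 → S = 80.8%
(the 1/255 factors cancel in S and H, so raw channel differences can be used)
Max is R' → H = 60 × (((G-B)/Δ) mod 6) = 60 × (((29-44)/202) mod 6)
  (-15)/202 = -0.0742…; negative, so add 6 → 5.9257…
  H = 60 × 5.9257… = 355.544…° → H = 355.5°
= HSL(355.5°, 80.8%, 51.0%)


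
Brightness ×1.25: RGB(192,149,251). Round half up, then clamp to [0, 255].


Multiply each channel by 1.25, round half up, clamp to [0, 255]
R: 192×1.25 = 240
G: 149×1.25 = 186.25 → round → 186
B: 251×1.25 = 313.75 → round → 314 → clamp → 255
= RGB(240, 186, 255)


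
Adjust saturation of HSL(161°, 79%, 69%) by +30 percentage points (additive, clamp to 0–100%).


Original S = 79%
Adjustment = +30 percentage points
New S = 79 + (30) = 109
Clamp to [0, 100] → 100
= HSL(161°, 100%, 69%)


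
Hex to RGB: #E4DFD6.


E4 → 228 (R)
DF → 223 (G)
D6 → 214 (B)
= RGB(228, 223, 214)


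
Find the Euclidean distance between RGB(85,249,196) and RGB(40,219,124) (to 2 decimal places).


d = √[(R₁-R₂)² + (G₁-G₂)² + (B₁-B₂)²]
d = √[(85-40)² + (249-219)² + (196-124)²]
d = √[2025 + 900 + 5184]
d = √8109
d ≈ 90.05


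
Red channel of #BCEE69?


Color: #BCEE69
R = BC = 188
G = EE = 238
B = 69 = 105
Red = 188


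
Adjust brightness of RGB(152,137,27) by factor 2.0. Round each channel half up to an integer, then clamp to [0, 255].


Multiply each channel by 2.0, round half up, clamp to [0, 255]
R: 152×2.0 = 304 → clamp → 255
G: 137×2.0 = 274 → clamp → 255
B: 27×2.0 = 54
= RGB(255, 255, 54)


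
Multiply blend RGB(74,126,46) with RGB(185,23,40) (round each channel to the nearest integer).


Multiply: C = A×B/255, rounded to nearest integer
R: 74×185/255 = 13690/255 ≈ 53.686 → 54
G: 126×23/255 = 2898/255 ≈ 11.365 → 11
B: 46×40/255 = 1840/255 ≈ 7.216 → 7
= RGB(54, 11, 7)


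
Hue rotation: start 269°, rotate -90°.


New hue = (H + rotation) mod 360
New hue = (269 -90) mod 360
= 179 mod 360
= 179°


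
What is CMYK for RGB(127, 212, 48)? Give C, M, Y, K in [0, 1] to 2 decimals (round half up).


R'=127/255≈0.4980, G'=212/255≈0.8314, B'=48/255≈0.1882
K = 1 - max(R',G',B') = 1 - 212/255 = 43/255 = 0.16862… → 0.17
(1-R'-K)/(1-K) simplifies to (max-R)/max with max = 212:
C = (212-127)/212 = 85/212 = 0.40094… → 0.40
M = (212-212)/212 = 0/212 = 0 → 0.00
Y = (212-48)/212 = 164/212 = 0.77358… → 0.77
= CMYK(0.40, 0.00, 0.77, 0.17)


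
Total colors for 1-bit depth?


Colors = 2^bits = 2^1
= 2 colors


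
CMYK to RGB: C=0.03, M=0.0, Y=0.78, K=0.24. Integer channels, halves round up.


R = 255 × (1-C) × (1-K) = 255 × 0.97 × 0.76 = 187.986 → 188
G = 255 × (1-M) × (1-K) = 255 × 1.00 × 0.76 = 193.8 → 194
B = 255 × (1-Y) × (1-K) = 255 × 0.22 × 0.76 = 42.636 → 43
= RGB(188, 194, 43)


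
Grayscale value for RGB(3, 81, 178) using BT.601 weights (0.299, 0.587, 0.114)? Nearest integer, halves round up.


Gray = 0.299×R + 0.587×G + 0.114×B
Gray = 0.299×3 + 0.587×81 + 0.114×178
Gray = 0.897 + 47.547 + 20.292
Gray = 68.736 → round half up → 69
Gray = 69


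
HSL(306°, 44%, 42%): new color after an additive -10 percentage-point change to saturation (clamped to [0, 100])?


Original S = 44%
Adjustment = -10 percentage points
New S = 44 + (-10) = 34
Clamp to [0, 100] → 34
= HSL(306°, 34%, 42%)


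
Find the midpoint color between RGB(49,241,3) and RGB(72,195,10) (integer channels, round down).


Midpoint: each channel = ⌊(C₁+C₂)/2⌋
R: ⌊(49+72)/2⌋ = 60
G: ⌊(241+195)/2⌋ = 218
B: ⌊(3+10)/2⌋ = 6
= RGB(60, 218, 6)


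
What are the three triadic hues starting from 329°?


Triadic: equally spaced at 120° intervals
H1 = 329°
H2 = (329 + 120) mod 360 = 89°
H3 = (329 + 240) mod 360 = 209°
Triadic = 329°, 89°, 209°


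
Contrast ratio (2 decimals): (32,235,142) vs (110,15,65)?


Linearize each sRGB channel c=v/255: c/12.92 if c ≤ 0.04045 else ((c+0.055)/1.055)^2.4
L = 0.2126×R_lin + 0.7152×G_lin + 0.0722×B_lin
Color 1 (32,235,142):
  R=32: 32/255≈0.1255 > 0.04045 → ((0.1255+0.055)/1.055)^2.4 ≈ 0.01444
  G=235: 235/255≈0.9216 > 0.04045 → ((0.9216+0.055)/1.055)^2.4 ≈ 0.83077
  B=142: 142/255≈0.5569 > 0.04045 → ((0.5569+0.055)/1.055)^2.4 ≈ 0.27050
  L1 = 0.2126×0.01444 + 0.7152×0.83077 + 0.0722×0.27050 ≈ 0.61677
Color 2 (110,15,65):
  R=110: 110/255≈0.4314 > 0.04045 → ((0.4314+0.055)/1.055)^2.4 ≈ 0.15593
  G=15: 15/255≈0.0588 > 0.04045 → ((0.0588+0.055)/1.055)^2.4 ≈ 0.00478
  B=65: 65/255≈0.2549 > 0.04045 → ((0.2549+0.055)/1.055)^2.4 ≈ 0.05286
  L2 = 0.2126×0.15593 + 0.7152×0.00478 + 0.0722×0.05286 ≈ 0.04038
Lighter = 0.61677, Darker = 0.04038
Ratio = (L_lighter + 0.05) / (L_darker + 0.05)
Ratio = (0.61677 + 0.05) / (0.04038 + 0.05) = 0.66677 / 0.09038 ≈ 7.3771
Ratio ≈ 7.38:1


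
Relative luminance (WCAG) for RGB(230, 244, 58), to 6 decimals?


Linearize each channel (sRGB transfer function): c = v/255; c_lin = c/12.92 if c ≤ 0.04045, else ((c+0.055)/1.055)^2.4
  R: 230/255 ≈ 0.901961 > 0.04045 → ((0.901961+0.055)/1.055)^2.4 ≈ 0.791298
  G: 244/255 ≈ 0.956863 > 0.04045 → ((0.956863+0.055)/1.055)^2.4 ≈ 0.904661
  B: 58/255 ≈ 0.227451 > 0.04045 → ((0.227451+0.055)/1.055)^2.4 ≈ 0.042311
R_lin = 0.791298, G_lin = 0.904661, B_lin = 0.042311
L = 0.2126×R + 0.7152×G + 0.0722×B
L = 0.2126×0.791298 + 0.7152×0.904661 + 0.0722×0.042311
L ≈ 0.818298


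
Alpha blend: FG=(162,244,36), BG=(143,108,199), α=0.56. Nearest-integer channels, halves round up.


C = α×F + (1-α)×B, with 1-α = 0.44
R: 0.56×162 + 0.44×143 = 90.72 + 62.92 = 153.64 → 154
G: 0.56×244 + 0.44×108 = 136.64 + 47.52 = 184.16 → 184
B: 0.56×36 + 0.44×199 = 20.16 + 87.56 = 107.72 → 108
= RGB(154, 184, 108)


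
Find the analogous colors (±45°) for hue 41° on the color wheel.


Base hue: 41°
Left analog: (41 - 45) mod 360 = 356°
Right analog: (41 + 45) mod 360 = 86°
Analogous hues = 356° and 86°


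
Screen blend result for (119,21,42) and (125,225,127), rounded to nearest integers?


Screen: C = 255 - (255-A)×(255-B)/255, rounded to nearest integer
R: 255 - (255-119)×(255-125)/255 = 255 - 17680/255 ≈ 255 - 69.333 = 185.667 → 186
G: 255 - (255-21)×(255-225)/255 = 255 - 7020/255 ≈ 255 - 27.529 = 227.471 → 227
B: 255 - (255-42)×(255-127)/255 = 255 - 27264/255 ≈ 255 - 106.918 = 148.082 → 148
= RGB(186, 227, 148)


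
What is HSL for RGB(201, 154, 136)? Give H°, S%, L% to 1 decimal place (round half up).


Normalize: R'=201/255≈0.7882, G'=154/255≈0.6039, B'=136/255≈0.5333
Max=201/255, Min=136/255, Δ=Max-Min=65/255
L = (Max+Min)/2 = (201+136)/510 = 337/510 = 0.66078… → L = 66.1%
L > 0.5 → S = Δ/(2-Max-Min) = 65/(510-201-136) = 65/173 = 0.37572… → S = 37.6%
(the 1/255 factors cancel in S and H, so raw channel differences can be used)
Max is R' → H = 60 × (((G-B)/Δ) mod 6) = 60 × (((154-136)/65) mod 6)
  18/65 = 0.2769…
  H = 60 × 0.2769… = 16.615…° → H = 16.6°
= HSL(16.6°, 37.6%, 66.1%)


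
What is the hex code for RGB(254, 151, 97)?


R = 254 → FE (hex)
G = 151 → 97 (hex)
B = 97 → 61 (hex)
Hex = #FE9761


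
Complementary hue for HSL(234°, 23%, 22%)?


Complement = opposite side of color wheel = hue + 180°
H' = (234 + 180) mod 360 = 54°
S and L unchanged.
= HSL(54°, 23%, 22%)


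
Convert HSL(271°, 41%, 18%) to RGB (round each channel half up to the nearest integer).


H=271°, S=0.41, L=0.18
C = (1-|2L-1|)×S = (1-|-0.64|)×0.41 = 0.1476
H' = H/60 = 271/60 ≈ 4.5167; X = C×(1-|H' mod 2 - 1|) = 0.07626
m = L - C/2 = 0.18 - 0.0738 = 0.1062
Sector ⌊H'⌋ = 4 → (R',G',B') = (0.07626, 0.0, 0.1476)
RGB = ((R'+m)×255, (G'+m)×255, (B'+m)×255) = (46.5273, 27.081, 64.719)
Round half up → RGB(47, 27, 65)


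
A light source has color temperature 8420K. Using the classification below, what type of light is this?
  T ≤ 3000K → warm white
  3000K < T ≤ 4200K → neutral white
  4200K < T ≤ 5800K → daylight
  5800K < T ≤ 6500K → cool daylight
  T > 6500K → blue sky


Temperature: 8420K
8420K > 6500K → blue sky
Classification: blue sky


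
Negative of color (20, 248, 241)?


Invert: (255-R, 255-G, 255-B)
R: 255-20 = 235
G: 255-248 = 7
B: 255-241 = 14
= RGB(235, 7, 14)


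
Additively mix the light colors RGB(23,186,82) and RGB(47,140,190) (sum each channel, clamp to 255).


Additive: each channel = min(255, C₁+C₂)
R: 23+47 = 70 → 70
G: 186+140 = 326 → 255
B: 82+190 = 272 → 255
= RGB(70, 255, 255)


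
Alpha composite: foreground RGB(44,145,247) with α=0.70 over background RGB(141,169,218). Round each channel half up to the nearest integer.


C = α×F + (1-α)×B, with 1-α = 0.30
R: 0.70×44 + 0.30×141 = 30.80 + 42.30 = 73.10 → 73
G: 0.70×145 + 0.30×169 = 101.50 + 50.70 = 152.20 → 152
B: 0.70×247 + 0.30×218 = 172.90 + 65.40 = 238.30 → 238
= RGB(73, 152, 238)


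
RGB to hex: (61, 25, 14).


R = 61 → 3D (hex)
G = 25 → 19 (hex)
B = 14 → 0E (hex)
Hex = #3D190E


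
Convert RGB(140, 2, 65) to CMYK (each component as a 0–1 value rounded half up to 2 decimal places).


R'=140/255≈0.5490, G'=2/255≈0.0078, B'=65/255≈0.2549
K = 1 - max(R',G',B') = 1 - 140/255 = 115/255 = 0.45098… → 0.45
(1-R'-K)/(1-K) simplifies to (max-R)/max with max = 140:
C = (140-140)/140 = 0/140 = 0 → 0.00
M = (140-2)/140 = 138/140 = 0.98571… → 0.99
Y = (140-65)/140 = 75/140 = 0.53571… → 0.54
= CMYK(0.00, 0.99, 0.54, 0.45)


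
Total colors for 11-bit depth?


Colors = 2^bits = 2^11
= 2,048 colors


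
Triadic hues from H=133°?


Triadic: equally spaced at 120° intervals
H1 = 133°
H2 = (133 + 120) mod 360 = 253°
H3 = (133 + 240) mod 360 = 13°
Triadic = 133°, 253°, 13°


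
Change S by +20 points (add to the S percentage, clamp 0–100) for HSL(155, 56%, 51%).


Original S = 56%
Adjustment = +20 percentage points
New S = 56 + (20) = 76
Clamp to [0, 100] → 76
= HSL(155°, 76%, 51%)


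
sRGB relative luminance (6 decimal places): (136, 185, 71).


Linearize each channel (sRGB transfer function): c = v/255; c_lin = c/12.92 if c ≤ 0.04045, else ((c+0.055)/1.055)^2.4
  R: 136/255 ≈ 0.533333 > 0.04045 → ((0.533333+0.055)/1.055)^2.4 ≈ 0.246201
  G: 185/255 ≈ 0.725490 > 0.04045 → ((0.725490+0.055)/1.055)^2.4 ≈ 0.485150
  B: 71/255 ≈ 0.278431 > 0.04045 → ((0.278431+0.055)/1.055)^2.4 ≈ 0.063010
R_lin = 0.246201, G_lin = 0.485150, B_lin = 0.063010
L = 0.2126×R + 0.7152×G + 0.0722×B
L = 0.2126×0.246201 + 0.7152×0.485150 + 0.0722×0.063010
L ≈ 0.403871


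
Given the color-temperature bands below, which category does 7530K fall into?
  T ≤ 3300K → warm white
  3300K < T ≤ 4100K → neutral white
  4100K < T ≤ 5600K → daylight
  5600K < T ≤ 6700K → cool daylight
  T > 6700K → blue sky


Temperature: 7530K
7530K > 6700K → blue sky
Classification: blue sky


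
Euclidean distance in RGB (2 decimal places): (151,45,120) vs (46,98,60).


d = √[(R₁-R₂)² + (G₁-G₂)² + (B₁-B₂)²]
d = √[(151-46)² + (45-98)² + (120-60)²]
d = √[11025 + 2809 + 3600]
d = √17434
d ≈ 132.04


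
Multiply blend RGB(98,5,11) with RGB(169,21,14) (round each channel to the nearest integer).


Multiply: C = A×B/255, rounded to nearest integer
R: 98×169/255 = 16562/255 ≈ 64.949 → 65
G: 5×21/255 = 105/255 ≈ 0.412 → 0
B: 11×14/255 = 154/255 ≈ 0.604 → 1
= RGB(65, 0, 1)


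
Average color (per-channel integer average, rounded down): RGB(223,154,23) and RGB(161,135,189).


Midpoint: each channel = ⌊(C₁+C₂)/2⌋
R: ⌊(223+161)/2⌋ = 192
G: ⌊(154+135)/2⌋ = 144
B: ⌊(23+189)/2⌋ = 106
= RGB(192, 144, 106)


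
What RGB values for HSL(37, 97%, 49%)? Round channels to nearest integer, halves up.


H=37°, S=0.97, L=0.49
C = (1-|2L-1|)×S = (1-|-0.02|)×0.97 = 0.9506
H' = H/60 = 37/60 ≈ 0.6167; X = C×(1-|H' mod 2 - 1|) ≈ 0.5862
m = L - C/2 = 0.49 - 0.4753 = 0.0147
Sector ⌊H'⌋ = 0 → (R',G',B') = (0.9506, ≈0.5862, 0.0)
RGB = ((R'+m)×255, (G'+m)×255, (B'+m)×255) = (246.1515, 153.23035, 3.7485)
Round half up → RGB(246, 153, 4)


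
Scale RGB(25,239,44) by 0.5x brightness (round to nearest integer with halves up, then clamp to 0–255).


Multiply each channel by 0.5, round half up, clamp to [0, 255]
R: 25×0.5 = 12.5 → round → 13
G: 239×0.5 = 119.5 → round → 120
B: 44×0.5 = 22
= RGB(13, 120, 22)


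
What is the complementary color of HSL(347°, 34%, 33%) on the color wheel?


Complement = opposite side of color wheel = hue + 180°
H' = (347 + 180) mod 360 = 167°
S and L unchanged.
= HSL(167°, 34%, 33%)


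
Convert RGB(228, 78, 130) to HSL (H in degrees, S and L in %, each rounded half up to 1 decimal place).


Normalize: R'=228/255≈0.8941, G'=78/255≈0.3059, B'=130/255≈0.5098
Max=228/255, Min=78/255, Δ=Max-Min=150/255
L = (Max+Min)/2 = (228+78)/510 = 306/510 = 0.6 → L = 60.0%
L > 0.5 → S = Δ/(2-Max-Min) = 150/(510-228-78) = 150/204 = 0.73529… → S = 73.5%
(the 1/255 factors cancel in S and H, so raw channel differences can be used)
Max is R' → H = 60 × (((G-B)/Δ) mod 6) = 60 × (((78-130)/150) mod 6)
  (-52)/150 = -0.3466…; negative, so add 6 → 5.6533…
  H = 60 × 5.6533… = 339.2° → H = 339.2°
= HSL(339.2°, 73.5%, 60.0%)


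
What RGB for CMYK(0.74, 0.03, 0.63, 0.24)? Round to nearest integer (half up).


R = 255 × (1-C) × (1-K) = 255 × 0.26 × 0.76 = 50.388 → 50
G = 255 × (1-M) × (1-K) = 255 × 0.97 × 0.76 = 187.986 → 188
B = 255 × (1-Y) × (1-K) = 255 × 0.37 × 0.76 = 71.706 → 72
= RGB(50, 188, 72)


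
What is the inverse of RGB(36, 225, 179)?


Invert: (255-R, 255-G, 255-B)
R: 255-36 = 219
G: 255-225 = 30
B: 255-179 = 76
= RGB(219, 30, 76)


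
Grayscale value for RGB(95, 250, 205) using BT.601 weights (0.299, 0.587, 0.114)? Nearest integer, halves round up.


Gray = 0.299×R + 0.587×G + 0.114×B
Gray = 0.299×95 + 0.587×250 + 0.114×205
Gray = 28.405 + 146.750 + 23.370
Gray = 198.525 → round half up → 199
Gray = 199


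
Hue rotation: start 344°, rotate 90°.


New hue = (H + rotation) mod 360
New hue = (344 + 90) mod 360
= 434 mod 360
= 74°


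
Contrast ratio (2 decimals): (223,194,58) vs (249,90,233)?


Linearize each sRGB channel c=v/255: c/12.92 if c ≤ 0.04045 else ((c+0.055)/1.055)^2.4
L = 0.2126×R_lin + 0.7152×G_lin + 0.0722×B_lin
Color 1 (223,194,58):
  R=223: 223/255≈0.8745 > 0.04045 → ((0.8745+0.055)/1.055)^2.4 ≈ 0.73791
  G=194: 194/255≈0.7608 > 0.04045 → ((0.7608+0.055)/1.055)^2.4 ≈ 0.53948
  B=58: 58/255≈0.2275 > 0.04045 → ((0.2275+0.055)/1.055)^2.4 ≈ 0.04231
  L1 = 0.2126×0.73791 + 0.7152×0.53948 + 0.0722×0.04231 ≈ 0.54577
Color 2 (249,90,233):
  R=249: 249/255≈0.9765 > 0.04045 → ((0.9765+0.055)/1.055)^2.4 ≈ 0.94731
  G=90: 90/255≈0.3529 > 0.04045 → ((0.3529+0.055)/1.055)^2.4 ≈ 0.10224
  B=233: 233/255≈0.9137 > 0.04045 → ((0.9137+0.055)/1.055)^2.4 ≈ 0.81485
  L2 = 0.2126×0.94731 + 0.7152×0.10224 + 0.0722×0.81485 ≈ 0.33335
Lighter = 0.54577, Darker = 0.33335
Ratio = (L_lighter + 0.05) / (L_darker + 0.05)
Ratio = (0.54577 + 0.05) / (0.33335 + 0.05) = 0.59577 / 0.38335 ≈ 1.5541
Ratio ≈ 1.55:1


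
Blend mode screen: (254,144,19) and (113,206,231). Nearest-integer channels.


Screen: C = 255 - (255-A)×(255-B)/255, rounded to nearest integer
R: 255 - (255-254)×(255-113)/255 = 255 - 142/255 ≈ 255 - 0.557 = 254.443 → 254
G: 255 - (255-144)×(255-206)/255 = 255 - 5439/255 ≈ 255 - 21.329 = 233.671 → 234
B: 255 - (255-19)×(255-231)/255 = 255 - 5664/255 ≈ 255 - 22.212 = 232.788 → 233
= RGB(254, 234, 233)


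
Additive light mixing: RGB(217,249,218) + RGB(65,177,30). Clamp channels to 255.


Additive: each channel = min(255, C₁+C₂)
R: 217+65 = 282 → 255
G: 249+177 = 426 → 255
B: 218+30 = 248 → 248
= RGB(255, 255, 248)


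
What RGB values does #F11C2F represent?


F1 → 241 (R)
1C → 28 (G)
2F → 47 (B)
= RGB(241, 28, 47)


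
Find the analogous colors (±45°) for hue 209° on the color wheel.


Base hue: 209°
Left analog: (209 - 45) mod 360 = 164°
Right analog: (209 + 45) mod 360 = 254°
Analogous hues = 164° and 254°


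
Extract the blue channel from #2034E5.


Color: #2034E5
R = 20 = 32
G = 34 = 52
B = E5 = 229
Blue = 229


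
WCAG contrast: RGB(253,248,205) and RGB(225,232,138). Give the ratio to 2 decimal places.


Linearize each sRGB channel c=v/255: c/12.92 if c ≤ 0.04045 else ((c+0.055)/1.055)^2.4
L = 0.2126×R_lin + 0.7152×G_lin + 0.0722×B_lin
Color 1 (253,248,205):
  R=253: 253/255≈0.9922 > 0.04045 → ((0.9922+0.055)/1.055)^2.4 ≈ 0.98225
  G=248: 248/255≈0.9725 > 0.04045 → ((0.9725+0.055)/1.055)^2.4 ≈ 0.93869
  B=205: 205/255≈0.8039 > 0.04045 → ((0.8039+0.055)/1.055)^2.4 ≈ 0.61050
  L1 = 0.2126×0.98225 + 0.7152×0.93869 + 0.0722×0.61050 ≈ 0.92425
Color 2 (225,232,138):
  R=225: 225/255≈0.8824 > 0.04045 → ((0.8824+0.055)/1.055)^2.4 ≈ 0.75294
  G=232: 232/255≈0.9098 > 0.04045 → ((0.9098+0.055)/1.055)^2.4 ≈ 0.80695
  B=138: 138/255≈0.5412 > 0.04045 → ((0.5412+0.055)/1.055)^2.4 ≈ 0.25415
  L2 = 0.2126×0.75294 + 0.7152×0.80695 + 0.0722×0.25415 ≈ 0.75556
Lighter = 0.92425, Darker = 0.75556
Ratio = (L_lighter + 0.05) / (L_darker + 0.05)
Ratio = (0.92425 + 0.05) / (0.75556 + 0.05) = 0.97425 / 0.80556 ≈ 1.2094
Ratio ≈ 1.21:1


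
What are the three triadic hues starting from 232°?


Triadic: equally spaced at 120° intervals
H1 = 232°
H2 = (232 + 120) mod 360 = 352°
H3 = (232 + 240) mod 360 = 112°
Triadic = 232°, 352°, 112°


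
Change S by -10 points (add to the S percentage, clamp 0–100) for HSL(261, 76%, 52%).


Original S = 76%
Adjustment = -10 percentage points
New S = 76 + (-10) = 66
Clamp to [0, 100] → 66
= HSL(261°, 66%, 52%)


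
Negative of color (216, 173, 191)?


Invert: (255-R, 255-G, 255-B)
R: 255-216 = 39
G: 255-173 = 82
B: 255-191 = 64
= RGB(39, 82, 64)


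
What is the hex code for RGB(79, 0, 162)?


R = 79 → 4F (hex)
G = 0 → 00 (hex)
B = 162 → A2 (hex)
Hex = #4F00A2


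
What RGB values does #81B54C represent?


81 → 129 (R)
B5 → 181 (G)
4C → 76 (B)
= RGB(129, 181, 76)


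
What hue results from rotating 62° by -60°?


New hue = (H + rotation) mod 360
New hue = (62 -60) mod 360
= 2 mod 360
= 2°


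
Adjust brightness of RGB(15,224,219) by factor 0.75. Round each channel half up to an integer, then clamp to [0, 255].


Multiply each channel by 0.75, round half up, clamp to [0, 255]
R: 15×0.75 = 11.25 → round → 11
G: 224×0.75 = 168
B: 219×0.75 = 164.25 → round → 164
= RGB(11, 168, 164)


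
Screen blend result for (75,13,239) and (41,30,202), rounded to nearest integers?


Screen: C = 255 - (255-A)×(255-B)/255, rounded to nearest integer
R: 255 - (255-75)×(255-41)/255 = 255 - 38520/255 ≈ 255 - 151.059 = 103.941 → 104
G: 255 - (255-13)×(255-30)/255 = 255 - 54450/255 ≈ 255 - 213.529 = 41.471 → 41
B: 255 - (255-239)×(255-202)/255 = 255 - 848/255 ≈ 255 - 3.325 = 251.675 → 252
= RGB(104, 41, 252)
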